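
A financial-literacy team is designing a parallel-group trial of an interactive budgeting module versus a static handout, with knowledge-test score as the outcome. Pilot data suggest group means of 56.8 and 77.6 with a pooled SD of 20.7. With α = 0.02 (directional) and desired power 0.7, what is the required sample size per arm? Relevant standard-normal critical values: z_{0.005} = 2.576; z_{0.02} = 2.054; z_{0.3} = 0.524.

Cohen's d = |M₁ − M₂| / SD_pooled = |56.8 − 77.6| / 20.7 = 20.8 / 20.7 = 1.005.
For two independent groups with equal n: n = 2·((z_{α} + z_β) / d)².
z_{α} + z_β = 2.054 + 0.524 = 2.578.
n = 2 × (2.578 / 1.005)² = 2 × 2.565² = 2 × 6.58 = 13.2.
Round up to the next whole participant.

n = 14 per group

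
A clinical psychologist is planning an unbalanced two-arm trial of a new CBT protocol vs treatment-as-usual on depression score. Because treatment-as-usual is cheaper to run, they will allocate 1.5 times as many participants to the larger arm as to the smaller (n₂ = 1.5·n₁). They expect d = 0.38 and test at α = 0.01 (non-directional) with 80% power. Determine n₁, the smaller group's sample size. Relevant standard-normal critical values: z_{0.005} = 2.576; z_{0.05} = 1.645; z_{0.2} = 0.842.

With allocation ratio k = n₂/n₁ = 1.5, Var(x̄₁−x̄₂) = σ²(1/n₁ + 1/(k·n₁)) = σ²·(k+1)/(k·n₁).
So n₁ = (1 + 1/k)·((z_{α/2} + z_β)/d)² = 1.667 × (3.418/0.38)².
n₁ = 1.667 × 80.91 = 134.8.
Round up: n₁ = 135, giving n₂ = ⌈1.5 × 135⌉ = ⌈202.5⌉ = 203.

n₁ = 135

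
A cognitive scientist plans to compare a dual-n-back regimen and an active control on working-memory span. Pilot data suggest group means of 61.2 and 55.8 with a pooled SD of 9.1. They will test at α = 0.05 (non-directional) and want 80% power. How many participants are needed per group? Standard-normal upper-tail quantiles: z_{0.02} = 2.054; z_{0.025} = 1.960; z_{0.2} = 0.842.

Cohen's d = |M₁ − M₂| / SD_pooled = |61.2 − 55.8| / 9.1 = 5.4 / 9.1 = 0.593.
For two independent groups with equal n: n = 2·((z_{α/2} + z_β) / d)².
z_{α/2} + z_β = 1.960 + 0.842 = 2.802.
n = 2 × (2.802 / 0.593)² = 2 × 4.725² = 2 × 22.33 = 44.7.
Round up to the next whole participant.

n = 45 per group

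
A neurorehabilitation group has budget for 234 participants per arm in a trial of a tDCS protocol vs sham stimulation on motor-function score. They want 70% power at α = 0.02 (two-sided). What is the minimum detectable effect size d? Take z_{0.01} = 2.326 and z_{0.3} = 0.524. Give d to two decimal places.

For two independent groups of n = 234 each: d_min = (z_{α/2} + z_β)·√(2/n).
z-sum = 2.326 + 0.524 = 2.850.
d_min = 2.850 × √(2/234) = 2.850 × 0.0925 = 0.263.

d_min ≈ 0.26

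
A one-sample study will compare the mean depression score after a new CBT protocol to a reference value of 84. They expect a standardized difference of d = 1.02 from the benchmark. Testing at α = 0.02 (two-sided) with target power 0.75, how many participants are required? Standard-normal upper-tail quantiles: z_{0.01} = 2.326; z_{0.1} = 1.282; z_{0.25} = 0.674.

For a one-sample test: n = ((z_{α/2} + z_β) / d)².
z_{α/2} + z_β = 2.326 + 0.674 = 3.000.
n = (3.000 / 1.02)² = 2.941² = 8.65.
Round up.

n = 9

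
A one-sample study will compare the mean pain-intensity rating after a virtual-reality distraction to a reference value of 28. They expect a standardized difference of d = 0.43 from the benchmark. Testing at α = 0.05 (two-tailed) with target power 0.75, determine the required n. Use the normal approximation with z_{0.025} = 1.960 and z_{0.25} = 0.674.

n = 38

For a one-sample test: n = ((z_{α/2} + z_β) / d)².
z_{α/2} + z_β = 1.960 + 0.674 = 2.634.
n = (2.634 / 0.43)² = 6.126² = 37.52.
Round up.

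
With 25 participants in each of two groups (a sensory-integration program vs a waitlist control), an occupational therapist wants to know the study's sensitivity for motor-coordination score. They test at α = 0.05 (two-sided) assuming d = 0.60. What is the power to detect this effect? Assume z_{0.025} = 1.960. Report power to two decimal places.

For two equal groups, power = Φ(d·√(n/2) − z_{α/2}).
d·√(n/2) = 0.60 × √(25/2) = 0.60 × 3.536 = 2.121.
z_β = 2.121 − 1.960 = 0.161.
Power = Φ(0.161) = 0.564.

power ≈ 0.56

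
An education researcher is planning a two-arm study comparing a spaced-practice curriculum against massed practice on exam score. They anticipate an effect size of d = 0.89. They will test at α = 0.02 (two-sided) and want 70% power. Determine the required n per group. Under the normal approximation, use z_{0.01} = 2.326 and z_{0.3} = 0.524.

For two independent groups with equal n: n = 2·((z_{α/2} + z_β) / d)².
z_{α/2} + z_β = 2.326 + 0.524 = 2.850.
n = 2 × (2.850 / 0.89)² = 2 × 3.202² = 2 × 10.25 = 20.5.
Round up to the next whole participant.

n = 21 per group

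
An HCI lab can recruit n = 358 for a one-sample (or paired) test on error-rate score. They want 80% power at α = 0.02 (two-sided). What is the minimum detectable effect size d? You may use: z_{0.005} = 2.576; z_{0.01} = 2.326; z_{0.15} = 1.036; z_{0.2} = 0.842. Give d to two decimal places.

For a single sample (or paired design) of n = 358: d_min = (z_{α/2} + z_β)/√n.
z-sum = 2.326 + 0.842 = 3.168.
d_min = 3.168 / √358 = 3.168 / 18.921 = 0.167.

d_min ≈ 0.17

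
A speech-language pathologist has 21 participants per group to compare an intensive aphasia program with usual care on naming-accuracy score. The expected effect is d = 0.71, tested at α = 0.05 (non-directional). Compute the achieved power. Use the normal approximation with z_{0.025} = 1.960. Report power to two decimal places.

power ≈ 0.63

For two equal groups, power = Φ(d·√(n/2) − z_{α/2}).
d·√(n/2) = 0.71 × √(21/2) = 0.71 × 3.240 = 2.301.
z_β = 2.301 − 1.960 = 0.341.
Power = Φ(0.341) = 0.633.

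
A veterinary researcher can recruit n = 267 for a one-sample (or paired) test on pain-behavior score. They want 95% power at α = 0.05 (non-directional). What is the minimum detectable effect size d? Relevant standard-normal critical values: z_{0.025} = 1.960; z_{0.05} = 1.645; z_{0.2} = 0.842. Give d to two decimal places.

d_min ≈ 0.22

For a single sample (or paired design) of n = 267: d_min = (z_{α/2} + z_β)/√n.
z-sum = 1.960 + 1.645 = 3.605.
d_min = 3.605 / √267 = 3.605 / 16.340 = 0.221.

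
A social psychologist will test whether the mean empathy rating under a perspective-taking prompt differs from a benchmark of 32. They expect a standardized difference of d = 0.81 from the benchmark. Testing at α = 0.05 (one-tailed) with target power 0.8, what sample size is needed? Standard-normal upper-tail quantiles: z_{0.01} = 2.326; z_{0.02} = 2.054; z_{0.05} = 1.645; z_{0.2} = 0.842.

n = 10

For a one-sample test: n = ((z_{α} + z_β) / d)².
z_{α} + z_β = 1.645 + 0.842 = 2.487.
n = (2.487 / 0.81)² = 3.070² = 9.43.
Round up.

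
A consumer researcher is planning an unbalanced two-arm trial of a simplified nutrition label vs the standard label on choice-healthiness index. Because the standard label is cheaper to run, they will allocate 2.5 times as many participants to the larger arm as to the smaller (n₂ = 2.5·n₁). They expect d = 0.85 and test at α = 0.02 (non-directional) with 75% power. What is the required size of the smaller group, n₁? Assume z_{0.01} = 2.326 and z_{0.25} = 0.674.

n₁ = 18

With allocation ratio k = n₂/n₁ = 2.5, Var(x̄₁−x̄₂) = σ²(1/n₁ + 1/(k·n₁)) = σ²·(k+1)/(k·n₁).
So n₁ = (1 + 1/k)·((z_{α/2} + z_β)/d)² = 1.400 × (3.000/0.85)².
n₁ = 1.400 × 12.46 = 17.4.
Round up: n₁ = 18, giving n₂ = 2.5 × 18 = 45.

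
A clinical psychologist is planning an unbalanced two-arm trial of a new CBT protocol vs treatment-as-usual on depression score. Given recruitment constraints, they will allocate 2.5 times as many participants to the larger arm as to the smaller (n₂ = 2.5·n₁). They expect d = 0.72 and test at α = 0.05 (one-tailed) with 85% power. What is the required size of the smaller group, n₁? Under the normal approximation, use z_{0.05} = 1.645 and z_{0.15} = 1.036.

n₁ = 20

With allocation ratio k = n₂/n₁ = 2.5, Var(x̄₁−x̄₂) = σ²(1/n₁ + 1/(k·n₁)) = σ²·(k+1)/(k·n₁).
So n₁ = (1 + 1/k)·((z_{α} + z_β)/d)² = 1.400 × (2.681/0.72)².
n₁ = 1.400 × 13.87 = 19.4.
Round up: n₁ = 20, giving n₂ = 2.5 × 20 = 50.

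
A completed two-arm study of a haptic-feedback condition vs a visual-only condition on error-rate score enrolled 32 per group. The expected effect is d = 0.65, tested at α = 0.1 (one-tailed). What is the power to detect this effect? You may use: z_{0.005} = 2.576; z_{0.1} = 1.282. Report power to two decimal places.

For two equal groups, power = Φ(d·√(n/2) − z_{α}).
d·√(n/2) = 0.65 × √(32/2) = 0.65 × 4.000 = 2.600.
z_β = 2.600 − 1.282 = 1.318.
Power = Φ(1.318) = 0.906.

power ≈ 0.91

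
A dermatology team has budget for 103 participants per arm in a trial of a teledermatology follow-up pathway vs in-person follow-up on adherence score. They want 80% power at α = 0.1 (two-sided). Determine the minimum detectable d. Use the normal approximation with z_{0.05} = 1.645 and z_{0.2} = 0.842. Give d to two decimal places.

d_min ≈ 0.35

For two independent groups of n = 103 each: d_min = (z_{α/2} + z_β)·√(2/n).
z-sum = 1.645 + 0.842 = 2.487.
d_min = 2.487 × √(2/103) = 2.487 × 0.1393 = 0.347.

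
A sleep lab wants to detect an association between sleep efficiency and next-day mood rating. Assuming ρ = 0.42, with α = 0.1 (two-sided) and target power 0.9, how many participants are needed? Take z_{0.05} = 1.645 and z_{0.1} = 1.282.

Fisher's z: C = ½·ln((1+r)/(1−r)) = ½·ln(2.4483) = 0.4477.
n = ((z_{α/2} + z_β)/C)² + 3.
(1.645 + 1.282) / 0.4477 = 2.927 / 0.4477 = 6.538.
n = 6.538² + 3 = 42.74 + 3 = 45.7.
Round up.

n = 46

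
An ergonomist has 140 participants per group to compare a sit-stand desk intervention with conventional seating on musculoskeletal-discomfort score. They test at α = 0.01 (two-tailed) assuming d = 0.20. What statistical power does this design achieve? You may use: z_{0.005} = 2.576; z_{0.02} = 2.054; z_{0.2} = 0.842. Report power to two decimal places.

power ≈ 0.18

For two equal groups, power = Φ(d·√(n/2) − z_{α/2}).
d·√(n/2) = 0.20 × √(140/2) = 0.20 × 8.367 = 1.673.
z_β = 1.673 − 2.576 = -0.903.
Power = Φ(-0.903) = 0.183.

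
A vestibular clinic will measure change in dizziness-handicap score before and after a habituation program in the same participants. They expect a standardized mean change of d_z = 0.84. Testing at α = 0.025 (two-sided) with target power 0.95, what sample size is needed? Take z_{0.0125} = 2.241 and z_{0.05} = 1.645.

For a paired (one-sample on differences) test: n = ((z_{α/2} + z_β) / d)².
z_{α/2} + z_β = 2.241 + 1.645 = 3.886.
n = (3.886 / 0.84)² = 4.626² = 21.40.
Round up.

n = 22 pairs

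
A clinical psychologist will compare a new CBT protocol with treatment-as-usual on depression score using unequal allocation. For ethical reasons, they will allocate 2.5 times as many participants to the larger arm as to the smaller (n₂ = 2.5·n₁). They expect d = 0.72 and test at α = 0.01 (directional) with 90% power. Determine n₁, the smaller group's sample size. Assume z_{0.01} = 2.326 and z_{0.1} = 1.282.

With allocation ratio k = n₂/n₁ = 2.5, Var(x̄₁−x̄₂) = σ²(1/n₁ + 1/(k·n₁)) = σ²·(k+1)/(k·n₁).
So n₁ = (1 + 1/k)·((z_{α} + z_β)/d)² = 1.400 × (3.608/0.72)².
n₁ = 1.400 × 25.11 = 35.2.
Round up: n₁ = 36, giving n₂ = 2.5 × 36 = 90.

n₁ = 36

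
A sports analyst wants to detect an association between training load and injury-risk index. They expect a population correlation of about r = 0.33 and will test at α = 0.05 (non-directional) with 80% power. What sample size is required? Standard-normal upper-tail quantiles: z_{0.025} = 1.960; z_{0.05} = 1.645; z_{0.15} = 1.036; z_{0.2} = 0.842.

Fisher's z: C = ½·ln((1+r)/(1−r)) = ½·ln(1.9851) = 0.3428.
n = ((z_{α/2} + z_β)/C)² + 3.
(1.960 + 0.842) / 0.3428 = 2.802 / 0.3428 = 8.174.
n = 8.174² + 3 = 66.81 + 3 = 69.8.
Round up.

n = 70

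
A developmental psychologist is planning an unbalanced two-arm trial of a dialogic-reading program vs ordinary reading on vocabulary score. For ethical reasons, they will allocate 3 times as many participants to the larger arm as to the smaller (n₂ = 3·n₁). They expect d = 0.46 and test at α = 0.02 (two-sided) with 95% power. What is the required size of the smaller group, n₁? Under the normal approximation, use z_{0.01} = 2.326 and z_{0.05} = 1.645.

n₁ = 100

With allocation ratio k = n₂/n₁ = 3, Var(x̄₁−x̄₂) = σ²(1/n₁ + 1/(k·n₁)) = σ²·(k+1)/(k·n₁).
So n₁ = (1 + 1/k)·((z_{α/2} + z_β)/d)² = 1.333 × (3.971/0.46)².
n₁ = 1.333 × 74.52 = 99.4.
Round up: n₁ = 100, giving n₂ = 3 × 100 = 300.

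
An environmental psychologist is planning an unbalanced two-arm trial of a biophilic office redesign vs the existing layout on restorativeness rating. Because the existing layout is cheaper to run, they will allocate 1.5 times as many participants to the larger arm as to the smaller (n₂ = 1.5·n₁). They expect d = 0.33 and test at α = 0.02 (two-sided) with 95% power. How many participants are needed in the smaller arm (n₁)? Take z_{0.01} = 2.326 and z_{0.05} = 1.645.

With allocation ratio k = n₂/n₁ = 1.5, Var(x̄₁−x̄₂) = σ²(1/n₁ + 1/(k·n₁)) = σ²·(k+1)/(k·n₁).
So n₁ = (1 + 1/k)·((z_{α/2} + z_β)/d)² = 1.667 × (3.971/0.33)².
n₁ = 1.667 × 144.80 = 241.3.
Round up: n₁ = 242, giving n₂ = 1.5 × 242 = 363.

n₁ = 242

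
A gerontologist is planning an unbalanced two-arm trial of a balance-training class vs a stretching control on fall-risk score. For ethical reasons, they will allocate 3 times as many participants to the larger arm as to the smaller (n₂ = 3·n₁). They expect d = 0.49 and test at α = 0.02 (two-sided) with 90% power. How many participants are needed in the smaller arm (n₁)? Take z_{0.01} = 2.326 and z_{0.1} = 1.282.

With allocation ratio k = n₂/n₁ = 3, Var(x̄₁−x̄₂) = σ²(1/n₁ + 1/(k·n₁)) = σ²·(k+1)/(k·n₁).
So n₁ = (1 + 1/k)·((z_{α/2} + z_β)/d)² = 1.333 × (3.608/0.49)².
n₁ = 1.333 × 54.22 = 72.3.
Round up: n₁ = 73, giving n₂ = 3 × 73 = 219.

n₁ = 73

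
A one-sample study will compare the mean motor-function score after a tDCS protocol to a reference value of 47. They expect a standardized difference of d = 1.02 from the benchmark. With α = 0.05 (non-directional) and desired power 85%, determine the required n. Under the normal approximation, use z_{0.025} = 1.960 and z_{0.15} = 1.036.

n = 9

For a one-sample test: n = ((z_{α/2} + z_β) / d)².
z_{α/2} + z_β = 1.960 + 1.036 = 2.996.
n = (2.996 / 1.02)² = 2.937² = 8.63.
Round up.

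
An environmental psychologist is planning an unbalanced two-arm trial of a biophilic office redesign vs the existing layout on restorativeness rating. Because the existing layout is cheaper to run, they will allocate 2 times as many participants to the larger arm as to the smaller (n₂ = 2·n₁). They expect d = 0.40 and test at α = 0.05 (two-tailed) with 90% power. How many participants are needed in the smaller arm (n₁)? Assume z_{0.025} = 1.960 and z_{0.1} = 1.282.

n₁ = 99

With allocation ratio k = n₂/n₁ = 2, Var(x̄₁−x̄₂) = σ²(1/n₁ + 1/(k·n₁)) = σ²·(k+1)/(k·n₁).
So n₁ = (1 + 1/k)·((z_{α/2} + z_β)/d)² = 1.500 × (3.242/0.40)².
n₁ = 1.500 × 65.69 = 98.5.
Round up: n₁ = 99, giving n₂ = 2 × 99 = 198.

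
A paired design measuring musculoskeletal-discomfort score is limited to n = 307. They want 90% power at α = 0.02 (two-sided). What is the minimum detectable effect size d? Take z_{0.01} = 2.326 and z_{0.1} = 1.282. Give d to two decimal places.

d_min ≈ 0.21

For a single sample (or paired design) of n = 307: d_min = (z_{α/2} + z_β)/√n.
z-sum = 2.326 + 1.282 = 3.608.
d_min = 3.608 / √307 = 3.608 / 17.521 = 0.206.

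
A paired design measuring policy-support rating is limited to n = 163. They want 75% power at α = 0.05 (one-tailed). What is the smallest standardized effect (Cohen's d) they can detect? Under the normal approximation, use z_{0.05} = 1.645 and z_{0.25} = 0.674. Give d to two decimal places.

d_min ≈ 0.18

For a single sample (or paired design) of n = 163: d_min = (z_{α} + z_β)/√n.
z-sum = 1.645 + 0.674 = 2.319.
d_min = 2.319 / √163 = 2.319 / 12.767 = 0.182.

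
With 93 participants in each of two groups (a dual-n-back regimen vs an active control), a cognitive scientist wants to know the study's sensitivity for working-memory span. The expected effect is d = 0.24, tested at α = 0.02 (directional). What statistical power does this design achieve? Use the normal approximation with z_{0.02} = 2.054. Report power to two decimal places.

For two equal groups, power = Φ(d·√(n/2) − z_{α}).
d·√(n/2) = 0.24 × √(93/2) = 0.24 × 6.819 = 1.637.
z_β = 1.637 − 2.054 = -0.417.
Power = Φ(-0.417) = 0.338.

power ≈ 0.34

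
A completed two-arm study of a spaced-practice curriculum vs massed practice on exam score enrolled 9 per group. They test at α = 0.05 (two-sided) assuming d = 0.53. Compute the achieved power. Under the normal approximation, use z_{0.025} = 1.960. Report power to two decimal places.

For two equal groups, power = Φ(d·√(n/2) − z_{α/2}).
d·√(n/2) = 0.53 × √(9/2) = 0.53 × 2.121 = 1.124.
z_β = 1.124 − 1.960 = -0.836.
Power = Φ(-0.836) = 0.202.

power ≈ 0.20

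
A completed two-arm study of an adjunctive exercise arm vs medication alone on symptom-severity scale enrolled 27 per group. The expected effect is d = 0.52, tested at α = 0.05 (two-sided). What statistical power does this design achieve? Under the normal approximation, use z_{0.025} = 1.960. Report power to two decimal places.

power ≈ 0.48

For two equal groups, power = Φ(d·√(n/2) − z_{α/2}).
d·√(n/2) = 0.52 × √(27/2) = 0.52 × 3.674 = 1.911.
z_β = 1.911 − 1.960 = -0.049.
Power = Φ(-0.049) = 0.480.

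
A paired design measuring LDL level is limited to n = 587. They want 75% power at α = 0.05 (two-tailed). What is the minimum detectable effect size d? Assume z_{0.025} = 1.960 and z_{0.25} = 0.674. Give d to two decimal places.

d_min ≈ 0.11

For a single sample (or paired design) of n = 587: d_min = (z_{α/2} + z_β)/√n.
z-sum = 1.960 + 0.674 = 2.634.
d_min = 2.634 / √587 = 2.634 / 24.228 = 0.109.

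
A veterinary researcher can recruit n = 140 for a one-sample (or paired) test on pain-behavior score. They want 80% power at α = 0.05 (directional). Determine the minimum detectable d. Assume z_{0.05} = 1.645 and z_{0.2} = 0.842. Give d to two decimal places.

d_min ≈ 0.21

For a single sample (or paired design) of n = 140: d_min = (z_{α} + z_β)/√n.
z-sum = 1.645 + 0.842 = 2.487.
d_min = 2.487 / √140 = 2.487 / 11.832 = 0.210.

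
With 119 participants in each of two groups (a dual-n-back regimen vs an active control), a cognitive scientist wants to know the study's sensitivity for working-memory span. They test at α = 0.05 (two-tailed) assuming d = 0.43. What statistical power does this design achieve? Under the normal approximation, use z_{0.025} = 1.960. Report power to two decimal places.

power ≈ 0.91

For two equal groups, power = Φ(d·√(n/2) − z_{α/2}).
d·√(n/2) = 0.43 × √(119/2) = 0.43 × 7.714 = 3.317.
z_β = 3.317 − 1.960 = 1.357.
Power = Φ(1.357) = 0.913.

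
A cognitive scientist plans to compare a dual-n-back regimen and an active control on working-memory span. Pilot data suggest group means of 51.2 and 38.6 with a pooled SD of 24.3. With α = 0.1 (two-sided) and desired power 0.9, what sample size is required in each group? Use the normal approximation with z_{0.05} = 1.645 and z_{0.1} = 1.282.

Cohen's d = |M₁ − M₂| / SD_pooled = |51.2 − 38.6| / 24.3 = 12.6 / 24.3 = 0.519.
For two independent groups with equal n: n = 2·((z_{α/2} + z_β) / d)².
z_{α/2} + z_β = 1.645 + 1.282 = 2.927.
n = 2 × (2.927 / 0.519)² = 2 × 5.640² = 2 × 31.81 = 63.6.
Round up to the next whole participant.

n = 64 per group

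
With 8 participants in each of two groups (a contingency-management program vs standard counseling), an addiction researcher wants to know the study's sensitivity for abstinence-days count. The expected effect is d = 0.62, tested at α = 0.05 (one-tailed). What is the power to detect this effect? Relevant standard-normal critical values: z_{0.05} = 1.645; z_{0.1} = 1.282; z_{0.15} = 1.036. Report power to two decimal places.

power ≈ 0.34

For two equal groups, power = Φ(d·√(n/2) − z_{α}).
d·√(n/2) = 0.62 × √(8/2) = 0.62 × 2.000 = 1.240.
z_β = 1.240 − 1.645 = -0.405.
Power = Φ(-0.405) = 0.343.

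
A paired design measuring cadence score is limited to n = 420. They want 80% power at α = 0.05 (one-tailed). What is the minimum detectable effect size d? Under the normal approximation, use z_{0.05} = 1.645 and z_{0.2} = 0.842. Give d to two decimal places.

For a single sample (or paired design) of n = 420: d_min = (z_{α} + z_β)/√n.
z-sum = 1.645 + 0.842 = 2.487.
d_min = 2.487 / √420 = 2.487 / 20.494 = 0.121.

d_min ≈ 0.12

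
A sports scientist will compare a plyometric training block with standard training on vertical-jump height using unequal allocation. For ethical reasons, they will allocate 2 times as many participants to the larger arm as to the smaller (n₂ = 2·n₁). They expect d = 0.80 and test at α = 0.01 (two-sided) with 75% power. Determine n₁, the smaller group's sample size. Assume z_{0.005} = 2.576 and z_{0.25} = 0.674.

With allocation ratio k = n₂/n₁ = 2, Var(x̄₁−x̄₂) = σ²(1/n₁ + 1/(k·n₁)) = σ²·(k+1)/(k·n₁).
So n₁ = (1 + 1/k)·((z_{α/2} + z_β)/d)² = 1.500 × (3.250/0.80)².
n₁ = 1.500 × 16.50 = 24.8.
Round up: n₁ = 25, giving n₂ = 2 × 25 = 50.

n₁ = 25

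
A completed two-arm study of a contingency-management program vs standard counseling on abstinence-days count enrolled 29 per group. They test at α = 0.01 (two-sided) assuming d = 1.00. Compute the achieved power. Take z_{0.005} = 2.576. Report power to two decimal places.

For two equal groups, power = Φ(d·√(n/2) − z_{α/2}).
d·√(n/2) = 1.00 × √(29/2) = 1.00 × 3.808 = 3.808.
z_β = 3.808 − 2.576 = 1.232.
Power = Φ(1.232) = 0.891.

power ≈ 0.89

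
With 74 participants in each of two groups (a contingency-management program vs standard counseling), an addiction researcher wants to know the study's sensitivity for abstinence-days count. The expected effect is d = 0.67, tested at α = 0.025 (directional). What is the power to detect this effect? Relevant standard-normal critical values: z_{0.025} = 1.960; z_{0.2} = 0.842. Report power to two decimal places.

power ≈ 0.98

For two equal groups, power = Φ(d·√(n/2) − z_{α}).
d·√(n/2) = 0.67 × √(74/2) = 0.67 × 6.083 = 4.075.
z_β = 4.075 − 1.960 = 2.115.
Power = Φ(2.115) = 0.983.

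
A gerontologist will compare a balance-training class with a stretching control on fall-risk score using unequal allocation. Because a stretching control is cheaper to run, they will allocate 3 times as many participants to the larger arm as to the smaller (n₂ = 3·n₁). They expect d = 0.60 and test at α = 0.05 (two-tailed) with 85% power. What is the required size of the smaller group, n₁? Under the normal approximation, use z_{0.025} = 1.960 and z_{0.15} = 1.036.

n₁ = 34

With allocation ratio k = n₂/n₁ = 3, Var(x̄₁−x̄₂) = σ²(1/n₁ + 1/(k·n₁)) = σ²·(k+1)/(k·n₁).
So n₁ = (1 + 1/k)·((z_{α/2} + z_β)/d)² = 1.333 × (2.996/0.60)².
n₁ = 1.333 × 24.93 = 33.2.
Round up: n₁ = 34, giving n₂ = 3 × 34 = 102.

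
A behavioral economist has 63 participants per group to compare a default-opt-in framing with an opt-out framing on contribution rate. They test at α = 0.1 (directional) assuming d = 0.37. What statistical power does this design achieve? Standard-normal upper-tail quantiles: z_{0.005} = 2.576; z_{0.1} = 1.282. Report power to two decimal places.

power ≈ 0.79

For two equal groups, power = Φ(d·√(n/2) − z_{α}).
d·√(n/2) = 0.37 × √(63/2) = 0.37 × 5.612 = 2.077.
z_β = 2.077 − 1.282 = 0.795.
Power = Φ(0.795) = 0.787.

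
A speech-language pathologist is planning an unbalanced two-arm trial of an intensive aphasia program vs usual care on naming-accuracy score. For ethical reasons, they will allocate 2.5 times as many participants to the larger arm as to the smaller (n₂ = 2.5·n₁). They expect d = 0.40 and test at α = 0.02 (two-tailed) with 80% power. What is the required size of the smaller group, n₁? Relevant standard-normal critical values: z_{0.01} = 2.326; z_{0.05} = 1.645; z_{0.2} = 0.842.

With allocation ratio k = n₂/n₁ = 2.5, Var(x̄₁−x̄₂) = σ²(1/n₁ + 1/(k·n₁)) = σ²·(k+1)/(k·n₁).
So n₁ = (1 + 1/k)·((z_{α/2} + z_β)/d)² = 1.400 × (3.168/0.40)².
n₁ = 1.400 × 62.73 = 87.8.
Round up: n₁ = 88, giving n₂ = 2.5 × 88 = 220.

n₁ = 88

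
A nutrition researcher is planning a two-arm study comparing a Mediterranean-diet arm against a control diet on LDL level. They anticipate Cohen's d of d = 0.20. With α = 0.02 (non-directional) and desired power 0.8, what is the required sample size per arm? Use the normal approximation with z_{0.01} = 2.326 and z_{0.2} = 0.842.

For two independent groups with equal n: n = 2·((z_{α/2} + z_β) / d)².
z_{α/2} + z_β = 2.326 + 0.842 = 3.168.
n = 2 × (3.168 / 0.20)² = 2 × 15.840² = 2 × 250.91 = 501.8.
Round up to the next whole participant.

n = 502 per group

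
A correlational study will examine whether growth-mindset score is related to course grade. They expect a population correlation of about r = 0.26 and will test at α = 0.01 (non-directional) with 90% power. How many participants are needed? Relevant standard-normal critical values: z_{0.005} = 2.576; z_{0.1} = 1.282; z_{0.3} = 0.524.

Fisher's z: C = ½·ln((1+r)/(1−r)) = ½·ln(1.7027) = 0.2661.
n = ((z_{α/2} + z_β)/C)² + 3.
(2.576 + 1.282) / 0.2661 = 3.858 / 0.2661 = 14.498.
n = 14.498² + 3 = 210.20 + 3 = 213.2.
Round up.

n = 214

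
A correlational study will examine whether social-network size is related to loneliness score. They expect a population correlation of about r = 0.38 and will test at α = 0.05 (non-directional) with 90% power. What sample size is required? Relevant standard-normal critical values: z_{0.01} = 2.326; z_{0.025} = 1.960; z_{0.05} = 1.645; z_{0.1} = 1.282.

n = 69

Fisher's z: C = ½·ln((1+r)/(1−r)) = ½·ln(2.2258) = 0.4001.
n = ((z_{α/2} + z_β)/C)² + 3.
(1.960 + 1.282) / 0.4001 = 3.242 / 0.4001 = 8.103.
n = 8.103² + 3 = 65.66 + 3 = 68.7.
Round up.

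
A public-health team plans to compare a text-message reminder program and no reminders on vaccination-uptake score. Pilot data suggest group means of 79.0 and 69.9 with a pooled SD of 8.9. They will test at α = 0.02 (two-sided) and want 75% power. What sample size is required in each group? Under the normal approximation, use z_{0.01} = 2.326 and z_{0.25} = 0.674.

n = 18 per group

Cohen's d = |M₁ − M₂| / SD_pooled = |79.0 − 69.9| / 8.9 = 9.1 / 8.9 = 1.022.
For two independent groups with equal n: n = 2·((z_{α/2} + z_β) / d)².
z_{α/2} + z_β = 2.326 + 0.674 = 3.000.
n = 2 × (3.000 / 1.022)² = 2 × 2.935² = 2 × 8.62 = 17.2.
Round up to the next whole participant.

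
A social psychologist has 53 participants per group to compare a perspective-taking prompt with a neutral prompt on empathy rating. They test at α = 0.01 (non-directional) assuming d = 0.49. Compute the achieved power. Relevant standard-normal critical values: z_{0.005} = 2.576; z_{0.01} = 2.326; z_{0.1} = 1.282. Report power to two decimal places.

For two equal groups, power = Φ(d·√(n/2) − z_{α/2}).
d·√(n/2) = 0.49 × √(53/2) = 0.49 × 5.148 = 2.522.
z_β = 2.522 − 2.576 = -0.054.
Power = Φ(-0.054) = 0.479.

power ≈ 0.48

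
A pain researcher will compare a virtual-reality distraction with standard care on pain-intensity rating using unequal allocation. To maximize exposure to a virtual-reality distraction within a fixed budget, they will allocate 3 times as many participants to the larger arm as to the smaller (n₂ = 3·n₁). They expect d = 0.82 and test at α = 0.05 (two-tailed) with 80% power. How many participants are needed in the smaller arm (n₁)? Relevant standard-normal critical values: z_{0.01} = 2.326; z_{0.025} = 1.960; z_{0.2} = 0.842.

With allocation ratio k = n₂/n₁ = 3, Var(x̄₁−x̄₂) = σ²(1/n₁ + 1/(k·n₁)) = σ²·(k+1)/(k·n₁).
So n₁ = (1 + 1/k)·((z_{α/2} + z_β)/d)² = 1.333 × (2.802/0.82)².
n₁ = 1.333 × 11.68 = 15.6.
Round up: n₁ = 16, giving n₂ = 3 × 16 = 48.

n₁ = 16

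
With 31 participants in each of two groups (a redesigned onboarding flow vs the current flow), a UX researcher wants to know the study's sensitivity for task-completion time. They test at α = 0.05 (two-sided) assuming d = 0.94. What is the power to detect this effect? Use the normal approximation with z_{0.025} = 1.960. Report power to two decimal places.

power ≈ 0.96

For two equal groups, power = Φ(d·√(n/2) − z_{α/2}).
d·√(n/2) = 0.94 × √(31/2) = 0.94 × 3.937 = 3.701.
z_β = 3.701 − 1.960 = 1.741.
Power = Φ(1.741) = 0.959.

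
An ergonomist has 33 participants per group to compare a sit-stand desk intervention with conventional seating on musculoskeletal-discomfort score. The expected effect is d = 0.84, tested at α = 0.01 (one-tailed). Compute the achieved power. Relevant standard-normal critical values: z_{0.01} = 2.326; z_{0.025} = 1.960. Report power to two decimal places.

power ≈ 0.86

For two equal groups, power = Φ(d·√(n/2) − z_{α}).
d·√(n/2) = 0.84 × √(33/2) = 0.84 × 4.062 = 3.412.
z_β = 3.412 − 2.326 = 1.086.
Power = Φ(1.086) = 0.861.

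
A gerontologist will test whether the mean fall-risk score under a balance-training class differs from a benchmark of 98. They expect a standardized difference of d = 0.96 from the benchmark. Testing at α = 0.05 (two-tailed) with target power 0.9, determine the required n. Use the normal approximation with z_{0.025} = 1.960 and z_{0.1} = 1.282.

For a one-sample test: n = ((z_{α/2} + z_β) / d)².
z_{α/2} + z_β = 1.960 + 1.282 = 3.242.
n = (3.242 / 0.96)² = 3.377² = 11.40.
Round up.

n = 12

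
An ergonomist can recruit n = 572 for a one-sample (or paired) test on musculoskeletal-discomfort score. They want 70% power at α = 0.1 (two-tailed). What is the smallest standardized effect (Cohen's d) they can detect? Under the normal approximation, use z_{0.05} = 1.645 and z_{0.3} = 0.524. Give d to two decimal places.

For a single sample (or paired design) of n = 572: d_min = (z_{α/2} + z_β)/√n.
z-sum = 1.645 + 0.524 = 2.169.
d_min = 2.169 / √572 = 2.169 / 23.917 = 0.091.

d_min ≈ 0.09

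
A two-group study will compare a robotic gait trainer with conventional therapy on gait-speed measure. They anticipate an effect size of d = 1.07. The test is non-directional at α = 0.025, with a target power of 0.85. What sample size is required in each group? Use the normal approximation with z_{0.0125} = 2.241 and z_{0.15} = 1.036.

For two independent groups with equal n: n = 2·((z_{α/2} + z_β) / d)².
z_{α/2} + z_β = 2.241 + 1.036 = 3.277.
n = 2 × (3.277 / 1.07)² = 2 × 3.063² = 2 × 9.38 = 18.8.
Round up to the next whole participant.

n = 19 per group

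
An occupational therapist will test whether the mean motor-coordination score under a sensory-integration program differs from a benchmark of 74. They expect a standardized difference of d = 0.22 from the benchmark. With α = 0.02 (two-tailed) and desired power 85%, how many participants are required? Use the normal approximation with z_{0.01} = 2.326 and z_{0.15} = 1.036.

For a one-sample test: n = ((z_{α/2} + z_β) / d)².
z_{α/2} + z_β = 2.326 + 1.036 = 3.362.
n = (3.362 / 0.22)² = 15.282² = 233.53.
Round up.

n = 234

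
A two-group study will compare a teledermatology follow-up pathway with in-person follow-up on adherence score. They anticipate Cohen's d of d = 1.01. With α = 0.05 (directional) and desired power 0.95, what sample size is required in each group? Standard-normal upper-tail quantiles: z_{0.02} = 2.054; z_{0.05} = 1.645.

n = 22 per group

For two independent groups with equal n: n = 2·((z_{α} + z_β) / d)².
z_{α} + z_β = 1.645 + 1.645 = 3.290.
n = 2 × (3.290 / 1.01)² = 2 × 3.257² = 2 × 10.61 = 21.2.
Round up to the next whole participant.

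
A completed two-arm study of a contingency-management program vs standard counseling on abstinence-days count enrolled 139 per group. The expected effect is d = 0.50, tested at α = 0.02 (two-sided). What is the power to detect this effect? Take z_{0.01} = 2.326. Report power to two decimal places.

power ≈ 0.97

For two equal groups, power = Φ(d·√(n/2) − z_{α/2}).
d·√(n/2) = 0.50 × √(139/2) = 0.50 × 8.337 = 4.168.
z_β = 4.168 − 2.326 = 1.842.
Power = Φ(1.842) = 0.967.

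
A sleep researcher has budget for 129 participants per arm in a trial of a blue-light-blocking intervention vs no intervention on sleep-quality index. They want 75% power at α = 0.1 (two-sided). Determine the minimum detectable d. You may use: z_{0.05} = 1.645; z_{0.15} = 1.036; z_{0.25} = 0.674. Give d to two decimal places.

For two independent groups of n = 129 each: d_min = (z_{α/2} + z_β)·√(2/n).
z-sum = 1.645 + 0.674 = 2.319.
d_min = 2.319 × √(2/129) = 2.319 × 0.1245 = 0.289.

d_min ≈ 0.29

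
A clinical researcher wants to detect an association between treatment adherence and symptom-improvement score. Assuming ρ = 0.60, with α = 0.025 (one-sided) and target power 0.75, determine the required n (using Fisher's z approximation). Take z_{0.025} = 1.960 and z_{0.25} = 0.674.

n = 18

Fisher's z: C = ½·ln((1+r)/(1−r)) = ½·ln(4.0000) = 0.6931.
n = ((z_{α} + z_β)/C)² + 3.
(1.960 + 0.674) / 0.6931 = 2.634 / 0.6931 = 3.800.
n = 3.800² + 3 = 14.44 + 3 = 17.4.
Round up.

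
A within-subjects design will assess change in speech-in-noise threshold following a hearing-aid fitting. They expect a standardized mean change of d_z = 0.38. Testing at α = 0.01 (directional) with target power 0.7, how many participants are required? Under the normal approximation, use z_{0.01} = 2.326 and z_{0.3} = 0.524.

For a paired (one-sample on differences) test: n = ((z_{α} + z_β) / d)².
z_{α} + z_β = 2.326 + 0.524 = 2.850.
n = (2.850 / 0.38)² = 7.500² = 56.25.
Round up.

n = 57 pairs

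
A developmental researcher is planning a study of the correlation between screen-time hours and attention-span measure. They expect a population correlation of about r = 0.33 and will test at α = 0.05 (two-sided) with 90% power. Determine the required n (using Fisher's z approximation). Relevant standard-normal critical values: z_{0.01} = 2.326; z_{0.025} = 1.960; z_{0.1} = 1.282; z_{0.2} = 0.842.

Fisher's z: C = ½·ln((1+r)/(1−r)) = ½·ln(1.9851) = 0.3428.
n = ((z_{α/2} + z_β)/C)² + 3.
(1.960 + 1.282) / 0.3428 = 3.242 / 0.3428 = 9.457.
n = 9.457² + 3 = 89.44 + 3 = 92.4.
Round up.

n = 93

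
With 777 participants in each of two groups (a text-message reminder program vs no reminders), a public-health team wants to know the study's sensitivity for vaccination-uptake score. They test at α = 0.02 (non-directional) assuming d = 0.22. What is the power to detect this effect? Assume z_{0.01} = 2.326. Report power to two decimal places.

For two equal groups, power = Φ(d·√(n/2) − z_{α/2}).
d·√(n/2) = 0.22 × √(777/2) = 0.22 × 19.710 = 4.336.
z_β = 4.336 − 2.326 = 2.010.
Power = Φ(2.010) = 0.978.

power ≈ 0.98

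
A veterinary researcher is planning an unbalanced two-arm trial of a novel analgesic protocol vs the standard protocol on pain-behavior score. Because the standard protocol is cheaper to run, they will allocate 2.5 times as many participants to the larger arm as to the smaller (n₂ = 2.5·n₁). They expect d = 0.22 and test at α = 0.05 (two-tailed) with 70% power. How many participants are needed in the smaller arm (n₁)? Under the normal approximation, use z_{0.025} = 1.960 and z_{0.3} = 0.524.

n₁ = 179

With allocation ratio k = n₂/n₁ = 2.5, Var(x̄₁−x̄₂) = σ²(1/n₁ + 1/(k·n₁)) = σ²·(k+1)/(k·n₁).
So n₁ = (1 + 1/k)·((z_{α/2} + z_β)/d)² = 1.400 × (2.484/0.22)².
n₁ = 1.400 × 127.48 = 178.5.
Round up: n₁ = 179, giving n₂ = ⌈2.5 × 179⌉ = ⌈447.5⌉ = 448.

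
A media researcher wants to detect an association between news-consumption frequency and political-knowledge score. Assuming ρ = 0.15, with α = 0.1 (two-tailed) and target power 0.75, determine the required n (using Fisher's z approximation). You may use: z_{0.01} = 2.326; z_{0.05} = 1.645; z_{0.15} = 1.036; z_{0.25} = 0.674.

n = 239

Fisher's z: C = ½·ln((1+r)/(1−r)) = ½·ln(1.3529) = 0.1511.
n = ((z_{α/2} + z_β)/C)² + 3.
(1.645 + 0.674) / 0.1511 = 2.319 / 0.1511 = 15.347.
n = 15.347² + 3 = 235.54 + 3 = 238.5.
Round up.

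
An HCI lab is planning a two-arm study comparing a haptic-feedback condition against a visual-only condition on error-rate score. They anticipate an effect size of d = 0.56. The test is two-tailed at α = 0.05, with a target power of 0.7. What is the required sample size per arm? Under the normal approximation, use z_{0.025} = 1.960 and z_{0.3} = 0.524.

n = 40 per group

For two independent groups with equal n: n = 2·((z_{α/2} + z_β) / d)².
z_{α/2} + z_β = 1.960 + 0.524 = 2.484.
n = 2 × (2.484 / 0.56)² = 2 × 4.436² = 2 × 19.68 = 39.4.
Round up to the next whole participant.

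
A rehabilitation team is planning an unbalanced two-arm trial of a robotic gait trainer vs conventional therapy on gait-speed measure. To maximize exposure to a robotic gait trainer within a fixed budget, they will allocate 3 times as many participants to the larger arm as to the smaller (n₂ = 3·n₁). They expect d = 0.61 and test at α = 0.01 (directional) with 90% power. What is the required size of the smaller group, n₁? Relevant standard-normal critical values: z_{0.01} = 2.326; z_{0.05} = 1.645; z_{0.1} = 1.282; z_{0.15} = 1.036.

n₁ = 47

With allocation ratio k = n₂/n₁ = 3, Var(x̄₁−x̄₂) = σ²(1/n₁ + 1/(k·n₁)) = σ²·(k+1)/(k·n₁).
So n₁ = (1 + 1/k)·((z_{α} + z_β)/d)² = 1.333 × (3.608/0.61)².
n₁ = 1.333 × 34.98 = 46.6.
Round up: n₁ = 47, giving n₂ = 3 × 47 = 141.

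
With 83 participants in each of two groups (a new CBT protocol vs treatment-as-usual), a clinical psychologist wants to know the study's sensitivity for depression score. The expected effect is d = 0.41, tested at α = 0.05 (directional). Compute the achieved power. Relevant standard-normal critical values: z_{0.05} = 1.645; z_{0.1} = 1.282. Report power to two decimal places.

For two equal groups, power = Φ(d·√(n/2) − z_{α}).
d·√(n/2) = 0.41 × √(83/2) = 0.41 × 6.442 = 2.641.
z_β = 2.641 − 1.645 = 0.996.
Power = Φ(0.996) = 0.840.

power ≈ 0.84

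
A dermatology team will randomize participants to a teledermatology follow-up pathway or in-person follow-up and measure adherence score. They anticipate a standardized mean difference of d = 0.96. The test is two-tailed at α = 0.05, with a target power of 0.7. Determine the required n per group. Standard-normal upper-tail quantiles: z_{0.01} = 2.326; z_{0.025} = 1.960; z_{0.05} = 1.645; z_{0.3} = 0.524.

n = 14 per group

For two independent groups with equal n: n = 2·((z_{α/2} + z_β) / d)².
z_{α/2} + z_β = 1.960 + 0.524 = 2.484.
n = 2 × (2.484 / 0.96)² = 2 × 2.587² = 2 × 6.70 = 13.4.
Round up to the next whole participant.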